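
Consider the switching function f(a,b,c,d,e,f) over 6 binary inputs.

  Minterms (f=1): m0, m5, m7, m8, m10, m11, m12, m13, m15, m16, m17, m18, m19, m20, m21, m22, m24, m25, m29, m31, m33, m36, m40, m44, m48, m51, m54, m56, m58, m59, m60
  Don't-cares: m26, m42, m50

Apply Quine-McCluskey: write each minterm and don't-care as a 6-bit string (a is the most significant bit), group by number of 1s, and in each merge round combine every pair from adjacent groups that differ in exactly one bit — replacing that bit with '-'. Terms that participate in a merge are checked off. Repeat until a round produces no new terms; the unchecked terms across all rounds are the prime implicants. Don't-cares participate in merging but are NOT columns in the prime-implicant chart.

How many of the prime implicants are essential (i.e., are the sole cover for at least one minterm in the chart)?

9

size-2^0 implicants → 000000(✓)  000101(✓)  000111(✓)  001000(✓)  001010(✓)  001011(✓)  001100(✓)  001101(✓)  001111(✓)  010000(✓)  010001(✓)  010010(✓)  010011(✓)  010100(✓)  010101(✓)  010110(✓)  011000(✓)  011001(✓)  011010(✓)  011101(✓)  011111(✓)  100001  100100(✓)  101000(✓)  101010(✓)  101100(✓)  110000(✓)  110010(✓)  110011(✓)  110110(✓)  111000(✓)  111010(✓)  111011(✓)  111100(✓)
size-2^1 implicants → -01000(✓)  -01010(✓)  -01100(✓)  -10000(✓)  -10010(✓)  -10011(✓)  -10110(✓)  -11000(✓)  -11010(✓)  0-0000(✓)  0-0101(✓)  0-1000(✓)  0-1010(✓)  0-1101(✓)  0-1111(✓)  00-000(✓)  00-101(✓)  00-111(✓)  0001-1(✓)  001-00(✓)  001-11  0010-0(✓)  00101-  0011-1(✓)  00110-  01-000(✓)  01-001(✓)  01-010(✓)  01-101(✓)  010-00(✓)  010-01(✓)  010-10(✓)  0100-0(✓)  0100-1(✓)  01000-(✓)  01001-(✓)  0101-0(✓)  01010-(✓)  011-01(✓)  0110-0(✓)  01100-(✓)  0111-1(✓)  1-1000(✓)  1-1010(✓)  1-1100(✓)  10-100  101-00(✓)  1010-0(✓)  11-000(✓)  11-010(✓)  11-011(✓)  110-10(✓)  1100-0(✓)  11001-(✓)  111-00(✓)  1110-0(✓)  11101-(✓)
size-2^2 implicants → --1000(✓)  --1010(✓)  -01-00  -010-0(✓)  -1-000(✓)  -1-010(✓)  -10-10  -100-0(✓)  -1001-  -110-0(✓)  0--000  0--101  0-10-0(✓)  0-11-1  00-1-1  01--01  01-0-0(✓)  01-00-  010--0  010-0-  0100--  1-1-00  1-10-0(✓)  11-0-0(✓)  11-01-
size-2^3 implicants → --10-0  -1-0-0
Unchecked terms (primes): --10-0, -01-00, -1-0-0, -10-10, -1001-, 0--000, 0--101, 0-11-1, 00-1-1, 001-11, 00101-, 00110-, 01--01, 01-00-, 010--0, 010-0-, 0100--, 1-1-00, 10-100, 100001, 11-01-
Minterm coverage:
  m0 ⊆ 0--000 [E]
  m5 ⊆ 0--101,00-1-1
  m7 ⊆ 00-1-1 [E]
  m8 ⊆ --10-0,-01-00,0--000
  m10 ⊆ --10-0,00101-
  m11 ⊆ 001-11,00101-
  m12 ⊆ -01-00,00110-
  m13 ⊆ 0--101,0-11-1,00-1-1,00110-
  m15 ⊆ 0-11-1,00-1-1,001-11
  m16 ⊆ -1-0-0,0--000,01-00-,010--0,010-0-,0100--
  m17 ⊆ 01--01,01-00-,010-0-,0100--
  m18 ⊆ -1-0-0,-10-10,-1001-,010--0,0100--
  m19 ⊆ -1001-,0100--
  m20 ⊆ 010--0,010-0-
  m21 ⊆ 0--101,01--01,010-0-
  m22 ⊆ -10-10,010--0
  m24 ⊆ --10-0,-1-0-0,0--000,01-00-
  m25 ⊆ 01--01,01-00-
  m29 ⊆ 0--101,0-11-1,01--01
  m31 ⊆ 0-11-1 [E]
  m33 ⊆ 100001 [E]
  m36 ⊆ 10-100 [E]
  m40 ⊆ --10-0,-01-00,1-1-00
  m44 ⊆ -01-00,1-1-00,10-100
  m48 ⊆ -1-0-0 [E]
  m51 ⊆ -1001-,11-01-
  m54 ⊆ -10-10 [E]
  m56 ⊆ --10-0,-1-0-0,1-1-00
  m58 ⊆ --10-0,-1-0-0,11-01-
  m59 ⊆ 11-01- [E]
  m60 ⊆ 1-1-00 [E]
E = {-1-0-0, -10-10, 0--000, 0-11-1, 00-1-1, 1-1-00, 10-100, 100001, 11-01-}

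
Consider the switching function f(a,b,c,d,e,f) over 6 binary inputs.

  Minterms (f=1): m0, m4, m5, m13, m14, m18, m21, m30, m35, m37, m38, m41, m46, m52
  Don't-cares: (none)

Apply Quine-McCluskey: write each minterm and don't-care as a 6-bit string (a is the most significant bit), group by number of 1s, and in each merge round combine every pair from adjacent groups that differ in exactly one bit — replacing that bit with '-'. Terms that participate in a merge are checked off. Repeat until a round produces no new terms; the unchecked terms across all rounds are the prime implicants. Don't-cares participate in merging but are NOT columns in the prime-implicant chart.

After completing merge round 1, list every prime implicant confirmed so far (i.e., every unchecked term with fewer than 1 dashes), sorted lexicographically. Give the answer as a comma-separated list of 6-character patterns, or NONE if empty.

010010, 100011, 101001, 110100

Round 0: 000000✓ 000100✓ 000101✓ 001101✓ 001110✓ 010010 010101✓ 011110✓ 100011 100101✓ 100110✓ 101001 101110✓ 110100
Round 1: -00101 -01110 0-0101 0-1110 00-101 000-00 00010- 10-110
PIs = {-00101, -01110, 0-0101, 0-1110, 00-101, 000-00, 00010-, 010010, 10-110, 100011, 101001, 110100}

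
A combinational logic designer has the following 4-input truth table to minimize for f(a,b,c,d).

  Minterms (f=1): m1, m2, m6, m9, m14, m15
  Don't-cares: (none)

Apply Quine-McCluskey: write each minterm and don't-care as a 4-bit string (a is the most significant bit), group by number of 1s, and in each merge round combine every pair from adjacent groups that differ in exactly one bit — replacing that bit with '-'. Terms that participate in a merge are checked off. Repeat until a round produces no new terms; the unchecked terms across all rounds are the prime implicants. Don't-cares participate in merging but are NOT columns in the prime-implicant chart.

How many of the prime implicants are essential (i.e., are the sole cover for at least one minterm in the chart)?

size-2^0 implicants → 0001(✓)  0010(✓)  0110(✓)  1001(✓)  1110(✓)  1111(✓)
size-2^1 implicants → -001  -110  0-10  111-
Unchecked terms (primes): -001, -110, 0-10, 111-
Minterm coverage:
  m1 ⊆ -001 [E]
  m2 ⊆ 0-10 [E]
  m6 ⊆ -110,0-10
  m9 ⊆ -001 [E]
  m14 ⊆ -110,111-
  m15 ⊆ 111- [E]
E = {-001, 0-10, 111-}

3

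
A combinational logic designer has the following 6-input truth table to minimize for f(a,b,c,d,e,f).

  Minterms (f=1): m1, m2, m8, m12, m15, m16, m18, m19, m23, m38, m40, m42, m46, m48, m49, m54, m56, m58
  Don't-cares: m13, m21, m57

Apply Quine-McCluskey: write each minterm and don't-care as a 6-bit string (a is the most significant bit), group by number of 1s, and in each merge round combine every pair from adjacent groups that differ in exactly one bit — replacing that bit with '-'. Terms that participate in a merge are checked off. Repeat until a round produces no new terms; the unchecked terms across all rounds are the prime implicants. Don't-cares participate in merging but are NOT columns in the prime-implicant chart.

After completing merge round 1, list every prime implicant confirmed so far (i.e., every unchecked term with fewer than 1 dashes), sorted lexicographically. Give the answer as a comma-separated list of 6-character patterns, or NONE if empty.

000001

Round 0: 000001 000010✓ 001000✓ 001100✓ 001101✓ 001111✓ 010000✓ 010010✓ 010011✓ 010101✓ 010111✓ 100110✓ 101000✓ 101010✓ 101110✓ 110000✓ 110001✓ 110110✓ 111000✓ 111001✓ 111010✓
Round 1: -01000 -10000 0-0010 001-00 0011-1 00110- 010-11 0100-0 01001- 0101-1 1-0110 1-1000✓ 1-1010✓ 10-110 101-10 1010-0✓ 11-000✓ 11-001✓ 11000-✓ 1110-0✓ 11100-✓
Round 2: 1-10-0 11-00-
PIs = {-01000, -10000, 0-0010, 000001, 001-00, 0011-1, 00110-, 010-11, 0100-0, 01001-, 0101-1, 1-0110, 1-10-0, 10-110, 101-10, 11-00-}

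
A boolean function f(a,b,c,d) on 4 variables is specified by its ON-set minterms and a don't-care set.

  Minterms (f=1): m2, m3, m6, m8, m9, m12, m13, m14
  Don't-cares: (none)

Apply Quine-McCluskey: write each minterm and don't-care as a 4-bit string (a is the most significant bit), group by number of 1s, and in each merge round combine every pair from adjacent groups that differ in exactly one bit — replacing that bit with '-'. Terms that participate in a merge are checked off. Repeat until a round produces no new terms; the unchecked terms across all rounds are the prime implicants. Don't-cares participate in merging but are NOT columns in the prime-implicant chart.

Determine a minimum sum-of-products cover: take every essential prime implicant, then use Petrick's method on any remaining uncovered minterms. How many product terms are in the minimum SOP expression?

3

Round 0: 0010✓ 0011✓ 0110✓ 1000✓ 1001✓ 1100✓ 1101✓ 1110✓
Round 1: -110 0-10 001- 1-00✓ 1-01✓ 100-✓ 11-0 110-✓
Round 2: 1-0-
PIs = {-110, 0-10, 001-, 1-0-, 11-0}
Coverage chart:
  m2: 0-10,001-
  m3: 001- ←essential
  m6: -110,0-10
  m8: 1-0- ←essential
  m9: 1-0- ←essential
  m12: 1-0-,11-0
  m13: 1-0- ←essential
  m14: -110,11-0
Essential: 001-, 1-0-
Petrick residual → -110
Min cover (3 terms): bcd' + a'b'c + ac'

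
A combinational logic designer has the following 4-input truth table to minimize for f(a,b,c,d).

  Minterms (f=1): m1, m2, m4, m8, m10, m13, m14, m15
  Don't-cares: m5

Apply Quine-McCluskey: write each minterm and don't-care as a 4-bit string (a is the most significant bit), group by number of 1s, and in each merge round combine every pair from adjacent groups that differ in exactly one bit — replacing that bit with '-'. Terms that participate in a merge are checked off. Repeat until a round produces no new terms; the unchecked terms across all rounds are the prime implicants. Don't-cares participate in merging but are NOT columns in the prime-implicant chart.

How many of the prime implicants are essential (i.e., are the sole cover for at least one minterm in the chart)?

Round 0: 0001✓ 0010✓ 0100✓ 0101✓ 1000✓ 1010✓ 1101✓ 1110✓ 1111✓
Round 1: -010 -101 0-01 010- 1-10 10-0 11-1 111-
PIs = {-010, -101, 0-01, 010-, 1-10, 10-0, 11-1, 111-}
Coverage chart:
  m1: 0-01 ←essential
  m2: -010 ←essential
  m4: 010- ←essential
  m8: 10-0 ←essential
  m10: -010,1-10,10-0
  m13: -101,11-1
  m14: 1-10,111-
  m15: 11-1,111-
Essential: -010, 0-01, 010-, 10-0

4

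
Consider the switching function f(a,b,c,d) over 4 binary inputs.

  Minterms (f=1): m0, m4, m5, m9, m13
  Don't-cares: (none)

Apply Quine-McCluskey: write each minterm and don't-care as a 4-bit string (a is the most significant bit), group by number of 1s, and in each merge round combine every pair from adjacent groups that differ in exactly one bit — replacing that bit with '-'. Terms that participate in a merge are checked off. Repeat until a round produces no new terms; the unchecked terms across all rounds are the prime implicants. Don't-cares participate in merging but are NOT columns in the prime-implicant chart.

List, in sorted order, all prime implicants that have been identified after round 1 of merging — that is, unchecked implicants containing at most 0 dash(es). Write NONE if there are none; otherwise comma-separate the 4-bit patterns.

NONE

size-2^0 implicants → 0000(✓)  0100(✓)  0101(✓)  1001(✓)  1101(✓)
size-2^1 implicants → -101  0-00  010-  1-01
Unchecked terms (primes): -101, 0-00, 010-, 1-01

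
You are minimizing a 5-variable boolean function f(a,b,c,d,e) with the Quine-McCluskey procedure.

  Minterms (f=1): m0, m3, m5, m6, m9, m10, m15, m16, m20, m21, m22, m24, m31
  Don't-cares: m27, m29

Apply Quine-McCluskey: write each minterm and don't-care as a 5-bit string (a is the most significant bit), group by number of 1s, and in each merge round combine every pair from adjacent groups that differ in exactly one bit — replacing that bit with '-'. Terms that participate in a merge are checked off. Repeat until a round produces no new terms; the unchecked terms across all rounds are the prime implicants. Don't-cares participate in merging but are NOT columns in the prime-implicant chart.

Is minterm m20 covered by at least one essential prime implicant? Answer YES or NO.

size-2^0 implicants → 00000(✓)  00011  00101(✓)  00110(✓)  01001  01010  01111(✓)  10000(✓)  10100(✓)  10101(✓)  10110(✓)  11000(✓)  11011(✓)  11101(✓)  11111(✓)
size-2^1 implicants → -0000  -0101  -0110  -1111  1-000  1-101  10-00  101-0  1010-  11-11  111-1
Unchecked terms (primes): -0000, -0101, -0110, -1111, 00011, 01001, 01010, 1-000, 1-101, 10-00, 101-0, 1010-, 11-11, 111-1
Minterm coverage:
  m0 ⊆ -0000 [E]
  m3 ⊆ 00011 [E]
  m5 ⊆ -0101 [E]
  m6 ⊆ -0110 [E]
  m9 ⊆ 01001 [E]
  m10 ⊆ 01010 [E]
  m15 ⊆ -1111 [E]
  m16 ⊆ -0000,1-000,10-00
  m20 ⊆ 10-00,101-0,1010-
  m21 ⊆ -0101,1-101,1010-
  m22 ⊆ -0110,101-0
  m24 ⊆ 1-000 [E]
  m31 ⊆ -1111,11-11,111-1
E = {-0000, -0101, -0110, -1111, 00011, 01001, 01010, 1-000}

NO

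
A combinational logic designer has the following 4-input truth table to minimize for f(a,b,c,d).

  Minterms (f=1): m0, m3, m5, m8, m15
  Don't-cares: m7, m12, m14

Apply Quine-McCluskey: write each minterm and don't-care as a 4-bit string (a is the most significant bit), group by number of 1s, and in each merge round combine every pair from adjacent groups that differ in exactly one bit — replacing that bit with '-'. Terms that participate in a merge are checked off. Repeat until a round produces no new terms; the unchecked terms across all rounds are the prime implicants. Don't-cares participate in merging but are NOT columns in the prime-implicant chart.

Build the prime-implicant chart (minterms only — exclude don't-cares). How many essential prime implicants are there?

3

size-2^0 implicants → 0000(✓)  0011(✓)  0101(✓)  0111(✓)  1000(✓)  1100(✓)  1110(✓)  1111(✓)
size-2^1 implicants → -000  -111  0-11  01-1  1-00  11-0  111-
Unchecked terms (primes): -000, -111, 0-11, 01-1, 1-00, 11-0, 111-
Minterm coverage:
  m0 ⊆ -000 [E]
  m3 ⊆ 0-11 [E]
  m5 ⊆ 01-1 [E]
  m8 ⊆ -000,1-00
  m15 ⊆ -111,111-
E = {-000, 0-11, 01-1}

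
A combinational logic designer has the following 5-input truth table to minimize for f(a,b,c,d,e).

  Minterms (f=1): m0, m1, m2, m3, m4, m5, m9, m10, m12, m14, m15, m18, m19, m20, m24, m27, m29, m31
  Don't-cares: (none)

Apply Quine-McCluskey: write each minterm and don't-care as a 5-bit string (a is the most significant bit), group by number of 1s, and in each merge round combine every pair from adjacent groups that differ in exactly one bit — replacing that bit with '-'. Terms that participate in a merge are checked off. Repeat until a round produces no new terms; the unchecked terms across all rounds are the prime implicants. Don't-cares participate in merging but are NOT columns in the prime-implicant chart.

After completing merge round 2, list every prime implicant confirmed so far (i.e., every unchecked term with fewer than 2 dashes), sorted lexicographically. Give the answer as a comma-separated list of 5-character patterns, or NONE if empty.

-0100, -1111, 0-001, 0-010, 0-100, 01-10, 011-0, 0111-, 1-011, 11-11, 11000, 111-1

Round 0: 00000✓ 00001✓ 00010✓ 00011✓ 00100✓ 00101✓ 01001✓ 01010✓ 01100✓ 01110✓ 01111✓ 10010✓ 10011✓ 10100✓ 11000 11011✓ 11101✓ 11111✓
Round 1: -0010✓ -0011✓ -0100 -1111 0-001 0-010 0-100 00-00✓ 00-01✓ 000-0✓ 000-1✓ 0000-✓ 0001-✓ 0010-✓ 01-10 011-0 0111- 1-011 1001-✓ 11-11 111-1
Round 2: -001- 00-0- 000--
PIs = {-001-, -0100, -1111, 0-001, 0-010, 0-100, 00-0-, 000--, 01-10, 011-0, 0111-, 1-011, 11-11, 11000, 111-1}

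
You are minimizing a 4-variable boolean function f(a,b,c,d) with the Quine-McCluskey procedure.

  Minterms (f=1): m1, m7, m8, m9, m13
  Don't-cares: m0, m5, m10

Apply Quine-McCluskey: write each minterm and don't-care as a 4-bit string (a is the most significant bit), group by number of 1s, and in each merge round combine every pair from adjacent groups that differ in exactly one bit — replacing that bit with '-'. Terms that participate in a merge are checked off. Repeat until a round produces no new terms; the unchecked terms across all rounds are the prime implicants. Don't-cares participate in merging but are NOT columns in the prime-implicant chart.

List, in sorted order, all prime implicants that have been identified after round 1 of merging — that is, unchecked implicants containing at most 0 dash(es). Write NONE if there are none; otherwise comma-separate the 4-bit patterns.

NONE

size-2^0 implicants → 0000(✓)  0001(✓)  0101(✓)  0111(✓)  1000(✓)  1001(✓)  1010(✓)  1101(✓)
size-2^1 implicants → -000(✓)  -001(✓)  -101(✓)  0-01(✓)  000-(✓)  01-1  1-01(✓)  10-0  100-(✓)
size-2^2 implicants → --01  -00-
Unchecked terms (primes): --01, -00-, 01-1, 10-0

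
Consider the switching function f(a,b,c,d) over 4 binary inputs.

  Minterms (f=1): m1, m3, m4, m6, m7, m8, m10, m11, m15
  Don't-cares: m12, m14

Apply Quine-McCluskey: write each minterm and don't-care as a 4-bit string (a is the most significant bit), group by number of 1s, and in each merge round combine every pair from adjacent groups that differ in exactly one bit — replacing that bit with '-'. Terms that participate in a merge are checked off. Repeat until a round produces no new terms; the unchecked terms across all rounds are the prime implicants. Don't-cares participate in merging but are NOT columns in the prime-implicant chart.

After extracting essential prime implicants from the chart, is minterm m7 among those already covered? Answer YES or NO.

[col 0] 0001*, 0011*, 0100*, 0110*, 0111*, 1000*, 1010*, 1011*, 1100*, 1110*, 1111*
[col 1] -011*, -100*, -110*, -111*, 0-11*, 00-1, 01-0*, 011-*, 1-00*, 1-10*, 1-11*, 10-0*, 101-*, 11-0*, 111-*
[col 2] --11, -1-0, -11-, 1--0, 1-1-
Prime implicants: --11, -1-0, -11-, 00-1, 1--0, 1-1-
PI chart (minterm → PIs covering it):
  1 | 00-1  (sole → essential)
  3 | --11,00-1
  4 | -1-0  (sole → essential)
  6 | -1-0,-11-
  7 | --11,-11-
  8 | 1--0  (sole → essential)
  10 | 1--0,1-1-
  11 | --11,1-1-
  15 | --11,-11-,1-1-
Essential prime implicants: -1-0, 00-1, 1--0

NO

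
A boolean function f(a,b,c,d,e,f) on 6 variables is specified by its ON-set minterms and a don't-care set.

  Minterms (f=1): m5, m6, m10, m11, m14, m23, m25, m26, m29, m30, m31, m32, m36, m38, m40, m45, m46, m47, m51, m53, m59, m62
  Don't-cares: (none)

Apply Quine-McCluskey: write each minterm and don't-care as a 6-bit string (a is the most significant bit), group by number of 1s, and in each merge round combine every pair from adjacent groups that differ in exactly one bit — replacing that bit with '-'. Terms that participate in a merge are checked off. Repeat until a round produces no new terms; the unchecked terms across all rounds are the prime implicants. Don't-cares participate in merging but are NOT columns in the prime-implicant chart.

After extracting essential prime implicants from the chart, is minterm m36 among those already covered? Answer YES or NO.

NO

Round 0: 000101 000110✓ 001010✓ 001011✓ 001110✓ 010111✓ 011001✓ 011010✓ 011101✓ 011110✓ 011111✓ 100000✓ 100100✓ 100110✓ 101000✓ 101101✓ 101110✓ 101111✓ 110011✓ 110101 111011✓ 111110✓
Round 1: -00110✓ -01110✓ -11110✓ 0-1010✓ 0-1110✓ 00-110✓ 001-10✓ 00101- 01-111 011-01 011-10✓ 0111-1 01111- 1-1110✓ 10-000 10-110✓ 100-00 1001-0 1011-1 10111- 11-011
Round 2: --1110 -0-110 0-1-10
PIs = {--1110, -0-110, 0-1-10, 000101, 00101-, 01-111, 011-01, 0111-1, 01111-, 10-000, 100-00, 1001-0, 1011-1, 10111-, 11-011, 110101}
Coverage chart:
  m5: 000101 ←essential
  m6: -0-110 ←essential
  m10: 0-1-10,00101-
  m11: 00101- ←essential
  m14: --1110,-0-110,0-1-10
  m23: 01-111 ←essential
  m25: 011-01 ←essential
  m26: 0-1-10 ←essential
  m29: 011-01,0111-1
  m30: --1110,0-1-10,01111-
  m31: 01-111,0111-1,01111-
  m32: 10-000,100-00
  m36: 100-00,1001-0
  m38: -0-110,1001-0
  m40: 10-000 ←essential
  m45: 1011-1 ←essential
  m46: --1110,-0-110,10111-
  m47: 1011-1,10111-
  m51: 11-011 ←essential
  m53: 110101 ←essential
  m59: 11-011 ←essential
  m62: --1110 ←essential
Essential: --1110, -0-110, 0-1-10, 000101, 00101-, 01-111, 011-01, 10-000, 1011-1, 11-011, 110101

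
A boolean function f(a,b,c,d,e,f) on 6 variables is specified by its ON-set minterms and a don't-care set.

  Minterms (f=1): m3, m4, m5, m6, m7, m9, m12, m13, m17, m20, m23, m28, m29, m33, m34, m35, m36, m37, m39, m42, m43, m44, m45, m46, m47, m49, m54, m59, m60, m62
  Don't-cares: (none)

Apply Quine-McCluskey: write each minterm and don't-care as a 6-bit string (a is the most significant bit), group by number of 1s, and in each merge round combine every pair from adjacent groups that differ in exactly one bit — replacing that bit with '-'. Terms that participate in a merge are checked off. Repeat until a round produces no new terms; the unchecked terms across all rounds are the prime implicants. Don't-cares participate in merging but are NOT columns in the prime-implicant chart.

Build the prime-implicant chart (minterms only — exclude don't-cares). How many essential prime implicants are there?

[col 0] 000011*, 000100*, 000101*, 000110*, 000111*, 001001*, 001100*, 001101*, 010001*, 010100*, 010111*, 011100*, 011101*, 100001*, 100010*, 100011*, 100100*, 100101*, 100111*, 101010*, 101011*, 101100*, 101101*, 101110*, 101111*, 110001*, 110110*, 111011*, 111100*, 111110*
[col 1] -00011*, -00100*, -00101*, -00111*, -01100*, -01101*, -10001, -11100*, 0-0100*, 0-0111, 0-1100*, 0-1101*, 00-100*, 00-101*, 000-11*, 0001-0*, 0001-1*, 00010-*, 00011-*, 001-01, 00110-*, 01-100*, 01110-*, 1-0001, 1-1011, 1-1100*, 1-1110*, 10-010*, 10-011*, 10-100*, 10-101*, 10-111*, 100-01*, 100-11*, 1000-1*, 10001-*, 1001-1*, 10010-*, 101-10*, 101-11*, 10101-*, 1011-0*, 1011-1*, 10110-*, 10111-*, 11-110, 1111-0*
[col 2] --1100, -0-100*, -0-101*, -00-11, -001-1, -0010-*, -0110-*, 0--100, 0-110-, 00-10-*, 0001--, 1-11-0, 10--11, 10-01-, 10-1-1, 10-10-*, 100--1, 101-1-, 1011--
[col 3] -0-10-
Prime implicants: --1100, -0-10-, -00-11, -001-1, -10001, 0--100, 0-0111, 0-110-, 0001--, 001-01, 1-0001, 1-1011, 1-11-0, 10--11, 10-01-, 10-1-1, 100--1, 101-1-, 1011--, 11-110
PI chart (minterm → PIs covering it):
  3 | -00-11  (sole → essential)
  4 | -0-10-,0--100,0001--
  5 | -0-10-,-001-1,0001--
  6 | 0001--  (sole → essential)
  7 | -00-11,-001-1,0-0111,0001--
  9 | 001-01  (sole → essential)
  12 | --1100,-0-10-,0--100,0-110-
  13 | -0-10-,0-110-,001-01
  17 | -10001  (sole → essential)
  20 | 0--100  (sole → essential)
  23 | 0-0111  (sole → essential)
  28 | --1100,0--100,0-110-
  29 | 0-110-  (sole → essential)
  33 | 1-0001,100--1
  34 | 10-01-  (sole → essential)
  35 | -00-11,10--11,10-01-,100--1
  36 | -0-10-  (sole → essential)
  37 | -0-10-,-001-1,10-1-1,100--1
  39 | -00-11,-001-1,10--11,10-1-1,100--1
  42 | 10-01-,101-1-
  43 | 1-1011,10--11,10-01-,101-1-
  44 | --1100,-0-10-,1-11-0,1011--
  45 | -0-10-,10-1-1,1011--
  46 | 1-11-0,101-1-,1011--
  47 | 10--11,10-1-1,101-1-,1011--
  49 | -10001,1-0001
  54 | 11-110  (sole → essential)
  59 | 1-1011  (sole → essential)
  60 | --1100,1-11-0
  62 | 1-11-0,11-110
Essential prime implicants: -0-10-, -00-11, -10001, 0--100, 0-0111, 0-110-, 0001--, 001-01, 1-1011, 10-01-, 11-110

11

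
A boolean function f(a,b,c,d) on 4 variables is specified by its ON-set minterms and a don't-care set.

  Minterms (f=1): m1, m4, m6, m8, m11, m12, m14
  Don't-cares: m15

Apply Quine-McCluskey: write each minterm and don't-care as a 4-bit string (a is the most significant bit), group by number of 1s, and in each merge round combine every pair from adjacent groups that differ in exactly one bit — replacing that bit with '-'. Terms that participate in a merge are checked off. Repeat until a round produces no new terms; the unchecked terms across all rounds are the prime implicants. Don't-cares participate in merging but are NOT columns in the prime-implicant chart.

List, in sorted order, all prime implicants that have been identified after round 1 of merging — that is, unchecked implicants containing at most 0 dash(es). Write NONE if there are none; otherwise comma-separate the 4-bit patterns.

0001

Round 0: 0001 0100✓ 0110✓ 1000✓ 1011✓ 1100✓ 1110✓ 1111✓
Round 1: -100✓ -110✓ 01-0✓ 1-00 1-11 11-0✓ 111-
Round 2: -1-0
PIs = {-1-0, 0001, 1-00, 1-11, 111-}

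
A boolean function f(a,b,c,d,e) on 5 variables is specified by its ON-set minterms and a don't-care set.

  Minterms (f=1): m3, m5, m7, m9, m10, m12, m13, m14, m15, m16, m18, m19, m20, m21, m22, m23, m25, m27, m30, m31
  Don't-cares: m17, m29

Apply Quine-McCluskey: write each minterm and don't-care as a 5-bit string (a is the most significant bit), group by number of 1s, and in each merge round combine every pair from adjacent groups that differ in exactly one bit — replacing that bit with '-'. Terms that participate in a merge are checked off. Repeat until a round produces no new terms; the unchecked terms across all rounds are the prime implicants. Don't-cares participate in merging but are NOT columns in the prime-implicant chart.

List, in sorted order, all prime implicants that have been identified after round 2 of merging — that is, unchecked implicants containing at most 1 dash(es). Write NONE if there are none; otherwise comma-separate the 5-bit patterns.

01-10

size-2^0 implicants → 00011(✓)  00101(✓)  00111(✓)  01001(✓)  01010(✓)  01100(✓)  01101(✓)  01110(✓)  01111(✓)  10000(✓)  10001(✓)  10010(✓)  10011(✓)  10100(✓)  10101(✓)  10110(✓)  10111(✓)  11001(✓)  11011(✓)  11101(✓)  11110(✓)  11111(✓)
size-2^1 implicants → -0011(✓)  -0101(✓)  -0111(✓)  -1001(✓)  -1101(✓)  -1110(✓)  -1111(✓)  0-101(✓)  0-111(✓)  00-11(✓)  001-1(✓)  01-01(✓)  01-10  011-0(✓)  011-1(✓)  0110-(✓)  0111-(✓)  1-001(✓)  1-011(✓)  1-101(✓)  1-110(✓)  1-111(✓)  10-00(✓)  10-01(✓)  10-10(✓)  10-11(✓)  100-0(✓)  100-1(✓)  1000-(✓)  1001-(✓)  101-0(✓)  101-1(✓)  1010-(✓)  1011-(✓)  11-01(✓)  11-11(✓)  110-1(✓)  111-1(✓)  1111-(✓)
size-2^2 implicants → --101(✓)  --111(✓)  -0-11  -01-1(✓)  -1-01  -11-1(✓)  -111-  0-1-1(✓)  011--  1--01(✓)  1--11(✓)  1-0-1(✓)  1-1-1(✓)  1-11-  10--0(✓)  10--1(✓)  10-0-(✓)  10-1-(✓)  100--(✓)  101--(✓)  11--1(✓)
size-2^3 implicants → --1-1  1---1  10---
Unchecked terms (primes): --1-1, -0-11, -1-01, -111-, 01-10, 011--, 1---1, 1-11-, 10---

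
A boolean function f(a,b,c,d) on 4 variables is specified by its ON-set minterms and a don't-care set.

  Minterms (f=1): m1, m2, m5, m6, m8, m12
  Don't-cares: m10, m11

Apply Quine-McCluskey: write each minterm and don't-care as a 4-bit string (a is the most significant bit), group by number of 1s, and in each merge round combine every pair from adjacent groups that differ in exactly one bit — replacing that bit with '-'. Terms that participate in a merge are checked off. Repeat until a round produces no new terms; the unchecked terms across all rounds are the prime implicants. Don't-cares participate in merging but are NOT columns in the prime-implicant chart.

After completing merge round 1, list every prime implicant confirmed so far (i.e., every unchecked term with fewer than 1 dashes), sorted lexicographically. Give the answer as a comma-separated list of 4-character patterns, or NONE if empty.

size-2^0 implicants → 0001(✓)  0010(✓)  0101(✓)  0110(✓)  1000(✓)  1010(✓)  1011(✓)  1100(✓)
size-2^1 implicants → -010  0-01  0-10  1-00  10-0  101-
Unchecked terms (primes): -010, 0-01, 0-10, 1-00, 10-0, 101-

NONE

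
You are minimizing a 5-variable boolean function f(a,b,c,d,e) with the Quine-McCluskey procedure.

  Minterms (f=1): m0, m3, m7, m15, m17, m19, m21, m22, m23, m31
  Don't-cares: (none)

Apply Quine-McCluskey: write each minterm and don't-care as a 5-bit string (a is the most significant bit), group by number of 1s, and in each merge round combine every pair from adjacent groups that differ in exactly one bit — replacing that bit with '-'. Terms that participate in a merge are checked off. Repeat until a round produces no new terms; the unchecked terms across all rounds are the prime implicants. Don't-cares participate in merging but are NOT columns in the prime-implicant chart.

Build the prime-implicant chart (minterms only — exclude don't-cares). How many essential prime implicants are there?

Round 0: 00000 00011✓ 00111✓ 01111✓ 10001✓ 10011✓ 10101✓ 10110✓ 10111✓ 11111✓
Round 1: -0011✓ -0111✓ -1111✓ 0-111✓ 00-11✓ 1-111✓ 10-01✓ 10-11✓ 100-1✓ 101-1✓ 1011-
Round 2: --111 -0-11 10--1
PIs = {--111, -0-11, 00000, 10--1, 1011-}
Coverage chart:
  m0: 00000 ←essential
  m3: -0-11 ←essential
  m7: --111,-0-11
  m15: --111 ←essential
  m17: 10--1 ←essential
  m19: -0-11,10--1
  m21: 10--1 ←essential
  m22: 1011- ←essential
  m23: --111,-0-11,10--1,1011-
  m31: --111 ←essential
Essential: --111, -0-11, 00000, 10--1, 1011-

5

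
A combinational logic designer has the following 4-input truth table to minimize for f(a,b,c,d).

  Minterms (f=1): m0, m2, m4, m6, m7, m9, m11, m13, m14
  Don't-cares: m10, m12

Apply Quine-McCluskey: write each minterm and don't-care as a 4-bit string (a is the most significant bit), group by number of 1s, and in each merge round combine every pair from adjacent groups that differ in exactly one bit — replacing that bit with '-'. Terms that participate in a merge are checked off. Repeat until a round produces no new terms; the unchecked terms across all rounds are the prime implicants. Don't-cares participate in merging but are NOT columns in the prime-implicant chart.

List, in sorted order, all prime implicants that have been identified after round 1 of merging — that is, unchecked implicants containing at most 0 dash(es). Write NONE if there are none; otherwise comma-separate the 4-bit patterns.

NONE

size-2^0 implicants → 0000(✓)  0010(✓)  0100(✓)  0110(✓)  0111(✓)  1001(✓)  1010(✓)  1011(✓)  1100(✓)  1101(✓)  1110(✓)
size-2^1 implicants → -010(✓)  -100(✓)  -110(✓)  0-00(✓)  0-10(✓)  00-0(✓)  01-0(✓)  011-  1-01  1-10(✓)  10-1  101-  11-0(✓)  110-
size-2^2 implicants → --10  -1-0  0--0
Unchecked terms (primes): --10, -1-0, 0--0, 011-, 1-01, 10-1, 101-, 110-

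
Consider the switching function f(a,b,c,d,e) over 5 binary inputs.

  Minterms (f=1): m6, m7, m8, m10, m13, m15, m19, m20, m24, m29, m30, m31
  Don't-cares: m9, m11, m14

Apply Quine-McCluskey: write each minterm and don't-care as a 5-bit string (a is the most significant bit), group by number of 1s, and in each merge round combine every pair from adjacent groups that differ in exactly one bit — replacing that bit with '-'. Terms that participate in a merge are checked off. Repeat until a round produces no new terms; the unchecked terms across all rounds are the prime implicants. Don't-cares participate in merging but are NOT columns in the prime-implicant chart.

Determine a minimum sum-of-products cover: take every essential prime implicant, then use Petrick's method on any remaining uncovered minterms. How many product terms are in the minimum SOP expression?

7

[col 0] 00110*, 00111*, 01000*, 01001*, 01010*, 01011*, 01101*, 01110*, 01111*, 10011, 10100, 11000*, 11101*, 11110*, 11111*
[col 1] -1000, -1101*, -1110*, -1111*, 0-110*, 0-111*, 0011-*, 01-01*, 01-10*, 01-11*, 010-0*, 010-1*, 0100-*, 0101-*, 011-1*, 0111-*, 111-1*, 1111-*
[col 2] -11-1, -111-, 0-11-, 01--1, 01-1-, 010--
Prime implicants: -1000, -11-1, -111-, 0-11-, 01--1, 01-1-, 010--, 10011, 10100
PI chart (minterm → PIs covering it):
  6 | 0-11-  (sole → essential)
  7 | 0-11-  (sole → essential)
  8 | -1000,010--
  10 | 01-1-,010--
  13 | -11-1,01--1
  15 | -11-1,-111-,0-11-,01--1,01-1-
  19 | 10011  (sole → essential)
  20 | 10100  (sole → essential)
  24 | -1000  (sole → essential)
  29 | -11-1  (sole → essential)
  30 | -111-  (sole → essential)
  31 | -11-1,-111-
Essential prime implicants: -1000, -11-1, -111-, 0-11-, 10011, 10100
Petrick residual → 01-1-
Minimum SOP uses 7 PIs: bc'd'e' + bce + bcd + a'cd + a'bd + ab'c'de + ab'cd'e'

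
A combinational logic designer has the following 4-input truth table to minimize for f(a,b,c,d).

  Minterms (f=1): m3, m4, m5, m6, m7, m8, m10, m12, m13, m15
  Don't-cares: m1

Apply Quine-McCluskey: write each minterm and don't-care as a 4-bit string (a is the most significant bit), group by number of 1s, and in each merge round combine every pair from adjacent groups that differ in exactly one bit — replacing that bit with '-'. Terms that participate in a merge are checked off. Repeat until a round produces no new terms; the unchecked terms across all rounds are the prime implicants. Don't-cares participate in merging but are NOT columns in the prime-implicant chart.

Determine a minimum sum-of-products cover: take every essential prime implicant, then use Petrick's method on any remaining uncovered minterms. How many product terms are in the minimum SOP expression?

size-2^0 implicants → 0001(✓)  0011(✓)  0100(✓)  0101(✓)  0110(✓)  0111(✓)  1000(✓)  1010(✓)  1100(✓)  1101(✓)  1111(✓)
size-2^1 implicants → -100(✓)  -101(✓)  -111(✓)  0-01(✓)  0-11(✓)  00-1(✓)  01-0(✓)  01-1(✓)  010-(✓)  011-(✓)  1-00  10-0  11-1(✓)  110-(✓)
size-2^2 implicants → -1-1  -10-  0--1  01--
Unchecked terms (primes): -1-1, -10-, 0--1, 01--, 1-00, 10-0
Minterm coverage:
  m3 ⊆ 0--1 [E]
  m4 ⊆ -10-,01--
  m5 ⊆ -1-1,-10-,0--1,01--
  m6 ⊆ 01-- [E]
  m7 ⊆ -1-1,0--1,01--
  m8 ⊆ 1-00,10-0
  m10 ⊆ 10-0 [E]
  m12 ⊆ -10-,1-00
  m13 ⊆ -1-1,-10-
  m15 ⊆ -1-1 [E]
E = {-1-1, 0--1, 01--, 10-0}
Petrick residual → -10-
Cover = bd + bc' + a'd + a'b + ab'd'  |cover|=5

5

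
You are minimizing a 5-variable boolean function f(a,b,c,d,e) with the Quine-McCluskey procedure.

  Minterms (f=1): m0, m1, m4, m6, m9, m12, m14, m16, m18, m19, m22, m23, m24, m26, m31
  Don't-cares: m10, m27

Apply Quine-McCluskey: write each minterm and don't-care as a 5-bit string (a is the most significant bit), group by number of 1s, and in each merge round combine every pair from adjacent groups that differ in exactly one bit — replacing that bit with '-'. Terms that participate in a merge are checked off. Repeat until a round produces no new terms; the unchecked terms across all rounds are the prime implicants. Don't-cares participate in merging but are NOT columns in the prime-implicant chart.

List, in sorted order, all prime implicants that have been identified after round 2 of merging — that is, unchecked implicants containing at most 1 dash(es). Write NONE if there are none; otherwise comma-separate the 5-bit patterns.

-0000, -0110, -1010, 0-001, 00-00, 0000-, 01-10

[col 0] 00000*, 00001*, 00100*, 00110*, 01001*, 01010*, 01100*, 01110*, 10000*, 10010*, 10011*, 10110*, 10111*, 11000*, 11010*, 11011*, 11111*
[col 1] -0000, -0110, -1010, 0-001, 0-100*, 0-110*, 00-00, 0000-, 001-0*, 01-10, 011-0*, 1-000*, 1-010*, 1-011*, 1-111*, 10-10*, 10-11*, 100-0*, 1001-*, 1011-*, 11-11*, 110-0*, 1101-*
[col 2] 0-1-0, 1--11, 1-0-0, 1-01-, 10-1-
Prime implicants: -0000, -0110, -1010, 0-001, 0-1-0, 00-00, 0000-, 01-10, 1--11, 1-0-0, 1-01-, 10-1-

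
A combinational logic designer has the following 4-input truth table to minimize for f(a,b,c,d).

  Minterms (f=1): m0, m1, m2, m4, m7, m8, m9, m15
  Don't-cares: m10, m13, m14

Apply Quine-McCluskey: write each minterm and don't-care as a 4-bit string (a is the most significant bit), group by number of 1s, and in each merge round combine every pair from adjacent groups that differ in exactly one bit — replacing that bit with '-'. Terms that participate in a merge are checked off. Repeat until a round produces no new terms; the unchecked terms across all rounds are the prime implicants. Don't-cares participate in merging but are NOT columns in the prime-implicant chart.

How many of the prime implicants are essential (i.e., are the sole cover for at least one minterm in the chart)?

Round 0: 0000✓ 0001✓ 0010✓ 0100✓ 0111✓ 1000✓ 1001✓ 1010✓ 1101✓ 1110✓ 1111✓
Round 1: -000✓ -001✓ -010✓ -111 0-00 00-0✓ 000-✓ 1-01 1-10 10-0✓ 100-✓ 11-1 111-
Round 2: -0-0 -00-
PIs = {-0-0, -00-, -111, 0-00, 1-01, 1-10, 11-1, 111-}
Coverage chart:
  m0: -0-0,-00-,0-00
  m1: -00- ←essential
  m2: -0-0 ←essential
  m4: 0-00 ←essential
  m7: -111 ←essential
  m8: -0-0,-00-
  m9: -00-,1-01
  m15: -111,11-1,111-
Essential: -0-0, -00-, -111, 0-00

4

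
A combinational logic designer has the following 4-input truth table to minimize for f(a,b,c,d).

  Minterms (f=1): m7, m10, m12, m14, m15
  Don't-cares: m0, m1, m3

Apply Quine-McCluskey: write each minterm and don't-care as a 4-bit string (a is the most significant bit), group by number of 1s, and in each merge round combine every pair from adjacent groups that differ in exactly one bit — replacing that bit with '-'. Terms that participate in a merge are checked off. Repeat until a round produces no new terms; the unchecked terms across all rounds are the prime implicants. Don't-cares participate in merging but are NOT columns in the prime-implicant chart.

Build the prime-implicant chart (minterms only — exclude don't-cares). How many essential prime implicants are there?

size-2^0 implicants → 0000(✓)  0001(✓)  0011(✓)  0111(✓)  1010(✓)  1100(✓)  1110(✓)  1111(✓)
size-2^1 implicants → -111  0-11  00-1  000-  1-10  11-0  111-
Unchecked terms (primes): -111, 0-11, 00-1, 000-, 1-10, 11-0, 111-
Minterm coverage:
  m7 ⊆ -111,0-11
  m10 ⊆ 1-10 [E]
  m12 ⊆ 11-0 [E]
  m14 ⊆ 1-10,11-0,111-
  m15 ⊆ -111,111-
E = {1-10, 11-0}

2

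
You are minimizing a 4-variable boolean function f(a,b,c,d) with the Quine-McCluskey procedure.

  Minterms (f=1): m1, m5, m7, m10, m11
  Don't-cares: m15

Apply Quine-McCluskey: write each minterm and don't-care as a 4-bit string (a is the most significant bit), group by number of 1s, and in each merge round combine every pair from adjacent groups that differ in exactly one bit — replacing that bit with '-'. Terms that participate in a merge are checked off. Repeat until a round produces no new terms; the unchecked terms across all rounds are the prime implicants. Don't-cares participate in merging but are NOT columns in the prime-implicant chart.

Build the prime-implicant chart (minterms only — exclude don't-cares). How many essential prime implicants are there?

[col 0] 0001*, 0101*, 0111*, 1010*, 1011*, 1111*
[col 1] -111, 0-01, 01-1, 1-11, 101-
Prime implicants: -111, 0-01, 01-1, 1-11, 101-
PI chart (minterm → PIs covering it):
  1 | 0-01  (sole → essential)
  5 | 0-01,01-1
  7 | -111,01-1
  10 | 101-  (sole → essential)
  11 | 1-11,101-
Essential prime implicants: 0-01, 101-

2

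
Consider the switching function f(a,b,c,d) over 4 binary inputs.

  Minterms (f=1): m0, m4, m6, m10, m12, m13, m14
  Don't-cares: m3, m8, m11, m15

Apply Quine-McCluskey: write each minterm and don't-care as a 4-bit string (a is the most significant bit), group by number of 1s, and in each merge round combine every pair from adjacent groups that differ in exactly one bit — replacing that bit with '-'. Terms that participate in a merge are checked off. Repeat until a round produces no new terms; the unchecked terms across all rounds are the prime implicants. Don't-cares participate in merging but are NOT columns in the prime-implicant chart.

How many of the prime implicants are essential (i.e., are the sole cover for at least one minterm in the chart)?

[col 0] 0000*, 0011*, 0100*, 0110*, 1000*, 1010*, 1011*, 1100*, 1101*, 1110*, 1111*
[col 1] -000*, -011, -100*, -110*, 0-00*, 01-0*, 1-00*, 1-10*, 1-11*, 10-0*, 101-*, 11-0*, 11-1*, 110-*, 111-*
[col 2] --00, -1-0, 1--0, 1-1-, 11--
Prime implicants: --00, -011, -1-0, 1--0, 1-1-, 11--
PI chart (minterm → PIs covering it):
  0 | --00  (sole → essential)
  4 | --00,-1-0
  6 | -1-0  (sole → essential)
  10 | 1--0,1-1-
  12 | --00,-1-0,1--0,11--
  13 | 11--  (sole → essential)
  14 | -1-0,1--0,1-1-,11--
Essential prime implicants: --00, -1-0, 11--

3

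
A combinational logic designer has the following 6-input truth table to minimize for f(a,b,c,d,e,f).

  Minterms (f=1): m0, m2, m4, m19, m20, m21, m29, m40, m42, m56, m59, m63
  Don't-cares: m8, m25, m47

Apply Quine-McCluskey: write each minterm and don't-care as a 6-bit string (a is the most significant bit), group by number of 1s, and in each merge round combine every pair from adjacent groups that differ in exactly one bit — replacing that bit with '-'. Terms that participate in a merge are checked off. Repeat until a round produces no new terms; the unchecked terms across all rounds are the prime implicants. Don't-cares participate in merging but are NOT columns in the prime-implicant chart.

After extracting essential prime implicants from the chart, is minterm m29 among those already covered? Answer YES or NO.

NO

size-2^0 implicants → 000000(✓)  000010(✓)  000100(✓)  001000(✓)  010011  010100(✓)  010101(✓)  011001(✓)  011101(✓)  101000(✓)  101010(✓)  101111(✓)  111000(✓)  111011(✓)  111111(✓)
size-2^1 implicants → -01000  0-0100  00-000  000-00  0000-0  01-101  01010-  011-01  1-1000  1-1111  1010-0  111-11
Unchecked terms (primes): -01000, 0-0100, 00-000, 000-00, 0000-0, 01-101, 010011, 01010-, 011-01, 1-1000, 1-1111, 1010-0, 111-11
Minterm coverage:
  m0 ⊆ 00-000,000-00,0000-0
  m2 ⊆ 0000-0 [E]
  m4 ⊆ 0-0100,000-00
  m19 ⊆ 010011 [E]
  m20 ⊆ 0-0100,01010-
  m21 ⊆ 01-101,01010-
  m29 ⊆ 01-101,011-01
  m40 ⊆ -01000,1-1000,1010-0
  m42 ⊆ 1010-0 [E]
  m56 ⊆ 1-1000 [E]
  m59 ⊆ 111-11 [E]
  m63 ⊆ 1-1111,111-11
E = {0000-0, 010011, 1-1000, 1010-0, 111-11}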